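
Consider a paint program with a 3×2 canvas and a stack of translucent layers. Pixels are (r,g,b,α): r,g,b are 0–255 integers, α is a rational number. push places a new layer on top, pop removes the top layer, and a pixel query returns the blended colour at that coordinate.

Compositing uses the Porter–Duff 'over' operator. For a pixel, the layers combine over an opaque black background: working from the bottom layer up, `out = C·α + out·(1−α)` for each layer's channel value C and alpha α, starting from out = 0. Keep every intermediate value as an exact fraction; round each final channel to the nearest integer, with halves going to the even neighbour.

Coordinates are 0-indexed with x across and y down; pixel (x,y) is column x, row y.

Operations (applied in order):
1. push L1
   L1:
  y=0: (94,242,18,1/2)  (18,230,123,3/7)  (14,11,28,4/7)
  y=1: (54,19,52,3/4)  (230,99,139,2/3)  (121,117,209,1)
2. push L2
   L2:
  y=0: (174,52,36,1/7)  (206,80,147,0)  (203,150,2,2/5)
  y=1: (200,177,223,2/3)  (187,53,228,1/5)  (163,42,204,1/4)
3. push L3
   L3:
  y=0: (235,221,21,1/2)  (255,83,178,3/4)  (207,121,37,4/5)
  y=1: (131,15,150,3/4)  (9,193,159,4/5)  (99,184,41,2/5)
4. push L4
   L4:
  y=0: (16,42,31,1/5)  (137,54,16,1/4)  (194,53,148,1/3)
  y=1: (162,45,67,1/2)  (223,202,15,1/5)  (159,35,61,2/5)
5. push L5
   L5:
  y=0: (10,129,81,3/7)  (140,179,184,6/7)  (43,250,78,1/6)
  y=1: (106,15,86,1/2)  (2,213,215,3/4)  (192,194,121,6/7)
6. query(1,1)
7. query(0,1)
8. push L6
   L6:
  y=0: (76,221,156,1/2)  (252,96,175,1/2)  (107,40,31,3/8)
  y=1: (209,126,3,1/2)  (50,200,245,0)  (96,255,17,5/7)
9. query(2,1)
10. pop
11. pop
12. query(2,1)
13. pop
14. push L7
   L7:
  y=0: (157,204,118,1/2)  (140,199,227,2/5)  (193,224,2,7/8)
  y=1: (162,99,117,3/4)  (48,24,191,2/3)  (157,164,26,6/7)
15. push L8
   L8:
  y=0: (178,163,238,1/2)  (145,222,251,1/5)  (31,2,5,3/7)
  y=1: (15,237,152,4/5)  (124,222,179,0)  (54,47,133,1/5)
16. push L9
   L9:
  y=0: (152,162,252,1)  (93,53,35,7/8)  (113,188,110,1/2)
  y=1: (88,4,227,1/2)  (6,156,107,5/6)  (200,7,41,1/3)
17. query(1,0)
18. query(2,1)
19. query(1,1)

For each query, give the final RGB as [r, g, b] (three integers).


(1,1) stack=L1,L2,L3,L4,L5; from [0,0,0]:
L1 α=2/3: [460/3, 66, 278/3]
L2 α=1/5: [2401/15, 317/5, 1796/15]
L3 α=4/5: [2941/75, 4177/25, 11336/75]
L4 α=1/5: [28489/375, 21758/125, 46469/375]
L5 α=3/4: [30739/1500, 101633/500, 72086/375]
rounded: [20, 203, 192]

(0,1) stack=L1,L2,L3,L4,L5; from [0,0,0]:
L1 α=3/4: [81/2, 57/4, 39]
L2 α=2/3: [881/6, 491/4, 485/3]
L3 α=3/4: [3239/24, 671/16, 1835/12]
L4 α=1/2: [7127/48, 1391/32, 2639/24]
L5 α=1/2: [12215/96, 1871/64, 4703/48]
rounded: [127, 29, 98]

query (2,1) [L1,L2,L3,L4,L5,L6] — begin 0,0,0
after L1 α=1: [121, 117, 209]
after L2 α=1/4: [263/2, 393/4, 831/4]
after L3 α=2/5: [237/2, 2651/20, 2821/20]
after L4 α=2/5: [1347/10, 9353/100, 10903/100]
after L5 α=6/7: [12867/70, 125753/700, 11929/100]
after L6 α=5/7: [29667/245, 572003/2450, 16179/350]
= [121, 233, 46]

query (2,1) [L1,L2,L3,L4] — begin 0,0,0
L1 α=1: [121, 117, 209]
L2 α=1/4: [263/2, 393/4, 831/4]
L3 α=2/5: [237/2, 2651/20, 2821/20]
L4 α=2/5: [1347/10, 9353/100, 10903/100]
rounded: [135, 94, 109]

query (1,0) [L1,L2,L3,L7,L8,L9] — begin 0,0,0
L1 α=3/7: [54/7, 690/7, 369/7]
L2 α=0: [54/7, 690/7, 369/7]
L3 α=3/4: [5409/28, 2433/28, 4107/28]
L7 α=2/5: [24067/140, 18443/140, 25033/140]
L8 α=1/5: [29142/175, 26213/175, 33818/175]
L9 α=7/8: [143067/1400, 45569/700, 76693/1400]
→ [102, 65, 55]

query (2,1) [L1,L2,L3,L7,L8,L9] — begin 0,0,0
after L1 α=1: [121, 117, 209]
after L2 α=1/4: [263/2, 393/4, 831/4]
after L3 α=2/5: [237/2, 2651/20, 2821/20]
after L7 α=6/7: [303/2, 22331/140, 5941/140]
after L8 α=1/5: [132, 23976/175, 10596/175]
after L9 α=1/3: [464/3, 49177/525, 28367/525]
= [155, 94, 54]

(1,1) stack=L1,L2,L3,L7,L8,L9; from [0,0,0]:
+L1 (α=2/3) → [460/3, 66, 278/3]
+L2 (α=1/5) → [2401/15, 317/5, 1796/15]
+L3 (α=4/5) → [2941/75, 4177/25, 11336/75]
+L7 (α=2/3) → [10141/225, 5377/75, 39986/225]
+L8 (α=0) → [10141/225, 5377/75, 39986/225]
+L9 (α=5/6) → [16891/1350, 63877/450, 160361/1350]
rounded: [13, 142, 119]


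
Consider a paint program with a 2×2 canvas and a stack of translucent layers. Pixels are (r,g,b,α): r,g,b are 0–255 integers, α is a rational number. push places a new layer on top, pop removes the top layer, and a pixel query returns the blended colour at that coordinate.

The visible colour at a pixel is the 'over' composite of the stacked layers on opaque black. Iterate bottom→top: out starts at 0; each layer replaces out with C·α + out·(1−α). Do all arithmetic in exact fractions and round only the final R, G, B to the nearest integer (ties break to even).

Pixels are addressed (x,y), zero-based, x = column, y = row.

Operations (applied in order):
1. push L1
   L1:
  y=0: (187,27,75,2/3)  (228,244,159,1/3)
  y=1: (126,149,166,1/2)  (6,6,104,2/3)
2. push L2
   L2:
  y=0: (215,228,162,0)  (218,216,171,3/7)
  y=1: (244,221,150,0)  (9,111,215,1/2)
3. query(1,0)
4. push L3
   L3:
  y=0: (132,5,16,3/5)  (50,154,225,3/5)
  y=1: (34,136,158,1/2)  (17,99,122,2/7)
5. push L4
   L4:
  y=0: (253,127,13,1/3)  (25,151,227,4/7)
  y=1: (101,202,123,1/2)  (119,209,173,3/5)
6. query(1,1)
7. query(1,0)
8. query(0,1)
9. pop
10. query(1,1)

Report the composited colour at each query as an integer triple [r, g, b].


at x=1,y=0 over L1,L2:
L1 α=1/3: [76, 244/3, 53]
L2 α=3/7: [958/7, 2920/21, 725/7]
rounded: [137, 139, 104]

(1,1) stack=L1,L2,L3,L4; from [0,0,0]:
L1 α=2/3: [4, 4, 208/3]
L2 α=1/2: [13/2, 115/2, 853/6]
L3 α=2/7: [19/2, 971/14, 5729/42]
L4 α=3/5: [376/5, 1072/7, 16628/105]
→ [75, 153, 158]

query (1,0) [L1,L2,L3,L4] — begin 0,0,0
L1 α=1/3: [76, 244/3, 53]
L2 α=3/7: [958/7, 2920/21, 725/7]
L3 α=3/5: [2966/35, 15542/105, 1235/7]
L4 α=4/7: [12398/245, 36682/245, 10061/49]
= [51, 150, 205]

at x=0,y=1 over L1,L2,L3,L4:
+L1 (α=1/2) → [63, 149/2, 83]
+L2 (α=0) → [63, 149/2, 83]
+L3 (α=1/2) → [97/2, 421/4, 241/2]
+L4 (α=1/2) → [299/4, 1229/8, 487/4]
rounded: [75, 154, 122]

query (1,1) [L1,L2,L3] — begin 0,0,0
L1 α=2/3: [4, 4, 208/3]
L2 α=1/2: [13/2, 115/2, 853/6]
L3 α=2/7: [19/2, 971/14, 5729/42]
= [10, 69, 136]


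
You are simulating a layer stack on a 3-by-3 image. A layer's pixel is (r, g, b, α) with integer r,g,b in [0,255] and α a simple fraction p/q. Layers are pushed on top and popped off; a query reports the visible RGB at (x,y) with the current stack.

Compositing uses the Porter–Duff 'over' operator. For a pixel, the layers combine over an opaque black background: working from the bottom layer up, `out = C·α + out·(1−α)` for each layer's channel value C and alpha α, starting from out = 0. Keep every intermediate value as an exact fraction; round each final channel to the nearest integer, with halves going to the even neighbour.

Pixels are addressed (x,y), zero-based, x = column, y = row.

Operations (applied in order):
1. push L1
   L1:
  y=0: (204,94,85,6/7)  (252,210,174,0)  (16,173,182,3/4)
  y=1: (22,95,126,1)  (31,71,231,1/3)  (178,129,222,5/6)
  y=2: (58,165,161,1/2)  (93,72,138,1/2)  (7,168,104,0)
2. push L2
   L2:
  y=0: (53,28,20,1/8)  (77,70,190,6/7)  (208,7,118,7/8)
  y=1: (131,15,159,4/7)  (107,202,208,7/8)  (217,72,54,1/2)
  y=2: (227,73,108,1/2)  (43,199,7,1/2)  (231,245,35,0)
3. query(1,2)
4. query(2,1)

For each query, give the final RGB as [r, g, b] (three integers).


query (1,2) [L1,L2] — begin 0,0,0
L1 α=1/2: [93/2, 36, 69]
L2 α=1/2: [179/4, 235/2, 38]
= [45, 118, 38]

(2,1) stack=L1,L2; from [0,0,0]:
after L1 α=5/6: [445/3, 215/2, 185]
after L2 α=1/2: [548/3, 359/4, 239/2]
rounded: [183, 90, 120]


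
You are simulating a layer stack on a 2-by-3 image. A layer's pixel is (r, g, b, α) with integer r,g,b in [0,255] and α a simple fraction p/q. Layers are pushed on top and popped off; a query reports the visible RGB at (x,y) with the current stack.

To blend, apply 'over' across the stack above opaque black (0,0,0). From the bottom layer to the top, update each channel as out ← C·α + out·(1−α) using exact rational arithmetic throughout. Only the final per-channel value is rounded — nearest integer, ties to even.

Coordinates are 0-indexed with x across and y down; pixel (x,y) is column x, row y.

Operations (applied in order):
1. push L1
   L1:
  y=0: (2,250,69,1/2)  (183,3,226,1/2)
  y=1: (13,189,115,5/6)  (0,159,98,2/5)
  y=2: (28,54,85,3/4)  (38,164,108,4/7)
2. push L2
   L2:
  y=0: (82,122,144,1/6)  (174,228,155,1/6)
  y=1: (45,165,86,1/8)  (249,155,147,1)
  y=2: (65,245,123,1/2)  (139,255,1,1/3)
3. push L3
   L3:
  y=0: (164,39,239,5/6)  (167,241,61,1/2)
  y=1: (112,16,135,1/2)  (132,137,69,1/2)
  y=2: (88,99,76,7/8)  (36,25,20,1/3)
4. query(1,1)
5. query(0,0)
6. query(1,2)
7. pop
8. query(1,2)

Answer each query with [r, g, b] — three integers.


query (1,1) [L1,L2,L3] — begin 0,0,0
+L1 (α=2/5) → [0, 318/5, 196/5]
+L2 (α=1) → [249, 155, 147]
+L3 (α=1/2) → [381/2, 146, 108]
= [190, 146, 108]

(0,0) stack=L1,L2,L3; from [0,0,0]:
+L1 (α=1/2) → [1, 125, 69/2]
+L2 (α=1/6) → [29/2, 249/2, 211/4]
+L3 (α=5/6) → [1669/12, 213/4, 4991/24]
= [139, 53, 208]

(1,2) stack=L1,L2,L3; from [0,0,0]:
after L1 α=4/7: [152/7, 656/7, 432/7]
after L2 α=1/3: [1277/21, 3097/21, 871/21]
after L3 α=1/3: [3310/63, 6719/63, 2162/63]
rounded: [53, 107, 34]

query (1,2) [L1,L2] — begin 0,0,0
+L1 (α=4/7) → [152/7, 656/7, 432/7]
+L2 (α=1/3) → [1277/21, 3097/21, 871/21]
rounded: [61, 147, 41]


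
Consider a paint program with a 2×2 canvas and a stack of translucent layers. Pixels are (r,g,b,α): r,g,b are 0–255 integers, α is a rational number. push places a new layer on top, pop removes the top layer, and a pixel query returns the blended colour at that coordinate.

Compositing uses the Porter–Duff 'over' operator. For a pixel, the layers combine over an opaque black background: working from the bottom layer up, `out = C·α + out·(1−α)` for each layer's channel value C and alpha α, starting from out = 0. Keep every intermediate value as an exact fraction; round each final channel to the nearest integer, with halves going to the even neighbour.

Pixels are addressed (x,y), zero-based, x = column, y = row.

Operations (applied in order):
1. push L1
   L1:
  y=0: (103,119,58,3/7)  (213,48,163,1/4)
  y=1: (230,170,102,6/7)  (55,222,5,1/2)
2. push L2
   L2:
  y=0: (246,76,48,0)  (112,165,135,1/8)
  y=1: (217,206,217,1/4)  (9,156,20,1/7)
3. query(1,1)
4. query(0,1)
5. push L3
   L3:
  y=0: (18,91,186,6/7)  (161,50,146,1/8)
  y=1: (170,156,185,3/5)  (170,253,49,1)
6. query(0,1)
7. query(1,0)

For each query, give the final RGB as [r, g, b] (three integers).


query (1,1) [L1,L2] — begin 0,0,0
L1 α=1/2: [55/2, 111, 5/2]
L2 α=1/7: [174/7, 822/7, 5]
rounded: [25, 117, 5]

at x=0,y=1 over L1,L2:
+L1 (α=6/7) → [1380/7, 1020/7, 612/7]
+L2 (α=1/4) → [5659/28, 2251/14, 3355/28]
= [202, 161, 120]

query (0,1) [L1,L2,L3] — begin 0,0,0
after L1 α=6/7: [1380/7, 1020/7, 612/7]
after L2 α=1/4: [5659/28, 2251/14, 3355/28]
after L3 α=3/5: [12799/70, 5527/35, 2225/14]
→ [183, 158, 159]

query (1,0) [L1,L2,L3] — begin 0,0,0
after L1 α=1/4: [213/4, 12, 163/4]
after L2 α=1/8: [1939/32, 249/8, 1681/32]
after L3 α=1/8: [18725/256, 2143/64, 16439/256]
= [73, 33, 64]


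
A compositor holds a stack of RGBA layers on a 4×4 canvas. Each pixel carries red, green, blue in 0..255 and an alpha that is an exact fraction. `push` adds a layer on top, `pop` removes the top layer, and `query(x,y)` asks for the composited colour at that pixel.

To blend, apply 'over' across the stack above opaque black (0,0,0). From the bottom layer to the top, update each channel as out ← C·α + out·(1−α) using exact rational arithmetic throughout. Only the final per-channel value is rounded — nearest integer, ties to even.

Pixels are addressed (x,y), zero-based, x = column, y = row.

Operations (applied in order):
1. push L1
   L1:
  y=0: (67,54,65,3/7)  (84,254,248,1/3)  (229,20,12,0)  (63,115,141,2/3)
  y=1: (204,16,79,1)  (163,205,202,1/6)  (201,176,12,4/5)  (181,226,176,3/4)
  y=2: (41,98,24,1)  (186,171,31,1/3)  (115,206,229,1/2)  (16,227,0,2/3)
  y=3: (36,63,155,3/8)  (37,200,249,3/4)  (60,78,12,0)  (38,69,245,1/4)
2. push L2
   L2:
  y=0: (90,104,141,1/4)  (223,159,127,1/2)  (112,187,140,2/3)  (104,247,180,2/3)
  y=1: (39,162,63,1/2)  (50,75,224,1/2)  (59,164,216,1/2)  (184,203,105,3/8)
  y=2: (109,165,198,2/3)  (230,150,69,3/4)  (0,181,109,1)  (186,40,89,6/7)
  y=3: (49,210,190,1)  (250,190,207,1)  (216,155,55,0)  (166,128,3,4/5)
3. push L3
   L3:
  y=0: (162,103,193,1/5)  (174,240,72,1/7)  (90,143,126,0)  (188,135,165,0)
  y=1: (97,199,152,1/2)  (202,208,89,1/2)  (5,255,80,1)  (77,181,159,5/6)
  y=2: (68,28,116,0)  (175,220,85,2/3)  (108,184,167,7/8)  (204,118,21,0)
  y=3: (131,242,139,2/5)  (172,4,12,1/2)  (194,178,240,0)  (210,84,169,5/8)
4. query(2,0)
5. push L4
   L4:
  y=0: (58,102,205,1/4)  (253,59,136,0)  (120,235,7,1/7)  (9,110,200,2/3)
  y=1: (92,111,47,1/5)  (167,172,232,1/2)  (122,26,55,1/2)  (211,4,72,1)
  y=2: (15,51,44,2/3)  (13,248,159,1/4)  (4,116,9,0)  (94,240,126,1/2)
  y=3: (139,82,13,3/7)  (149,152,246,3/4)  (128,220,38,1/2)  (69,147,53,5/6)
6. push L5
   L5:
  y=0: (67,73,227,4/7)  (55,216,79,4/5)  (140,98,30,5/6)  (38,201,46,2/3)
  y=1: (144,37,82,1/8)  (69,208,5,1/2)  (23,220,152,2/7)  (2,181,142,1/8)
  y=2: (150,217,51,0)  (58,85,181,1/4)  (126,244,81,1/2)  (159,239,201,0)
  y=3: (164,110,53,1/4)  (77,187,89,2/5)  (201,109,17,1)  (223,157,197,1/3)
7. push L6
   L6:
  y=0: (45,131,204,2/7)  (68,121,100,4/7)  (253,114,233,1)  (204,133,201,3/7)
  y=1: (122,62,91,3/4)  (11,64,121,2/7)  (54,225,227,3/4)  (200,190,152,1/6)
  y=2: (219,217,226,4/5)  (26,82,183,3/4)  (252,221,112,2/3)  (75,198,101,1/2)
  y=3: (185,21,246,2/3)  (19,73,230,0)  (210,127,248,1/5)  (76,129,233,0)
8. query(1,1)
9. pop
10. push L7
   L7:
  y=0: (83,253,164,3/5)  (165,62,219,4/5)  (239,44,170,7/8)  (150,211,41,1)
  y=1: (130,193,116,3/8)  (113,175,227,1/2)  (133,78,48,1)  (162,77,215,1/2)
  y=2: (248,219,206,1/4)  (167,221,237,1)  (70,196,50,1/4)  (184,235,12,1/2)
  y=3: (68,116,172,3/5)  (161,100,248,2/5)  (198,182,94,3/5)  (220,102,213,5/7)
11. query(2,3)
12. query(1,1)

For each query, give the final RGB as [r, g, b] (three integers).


at x=2,y=0 over L1,L2,L3:
+L1 (α=0) → [0, 0, 0]
+L2 (α=2/3) → [224/3, 374/3, 280/3]
+L3 (α=0) → [224/3, 374/3, 280/3]
rounded: [75, 125, 93]

(1,1) stack=L1,L2,L3,L4,L5,L6; from [0,0,0]:
after L1 α=1/6: [163/6, 205/6, 101/3]
after L2 α=1/2: [463/12, 655/12, 773/6]
after L3 α=1/2: [2887/24, 3151/24, 1307/12]
after L4 α=1/2: [6895/48, 7279/48, 4091/24]
after L5 α=1/2: [10207/96, 17263/96, 4211/48]
after L6 α=2/7: [53147/672, 98603/672, 32671/336]
rounded: [79, 147, 97]

at x=2,y=3 over L1,L2,L3,L4,L5,L7:
+L1 (α=0) → [0, 0, 0]
+L2 (α=0) → [0, 0, 0]
+L3 (α=0) → [0, 0, 0]
+L4 (α=1/2) → [64, 110, 19]
+L5 (α=1) → [201, 109, 17]
+L7 (α=3/5) → [996/5, 764/5, 316/5]
→ [199, 153, 63]

(1,1) stack=L1,L2,L3,L4,L5,L7; from [0,0,0]:
+L1 (α=1/6) → [163/6, 205/6, 101/3]
+L2 (α=1/2) → [463/12, 655/12, 773/6]
+L3 (α=1/2) → [2887/24, 3151/24, 1307/12]
+L4 (α=1/2) → [6895/48, 7279/48, 4091/24]
+L5 (α=1/2) → [10207/96, 17263/96, 4211/48]
+L7 (α=1/2) → [21055/192, 34063/192, 15107/96]
→ [110, 177, 157]


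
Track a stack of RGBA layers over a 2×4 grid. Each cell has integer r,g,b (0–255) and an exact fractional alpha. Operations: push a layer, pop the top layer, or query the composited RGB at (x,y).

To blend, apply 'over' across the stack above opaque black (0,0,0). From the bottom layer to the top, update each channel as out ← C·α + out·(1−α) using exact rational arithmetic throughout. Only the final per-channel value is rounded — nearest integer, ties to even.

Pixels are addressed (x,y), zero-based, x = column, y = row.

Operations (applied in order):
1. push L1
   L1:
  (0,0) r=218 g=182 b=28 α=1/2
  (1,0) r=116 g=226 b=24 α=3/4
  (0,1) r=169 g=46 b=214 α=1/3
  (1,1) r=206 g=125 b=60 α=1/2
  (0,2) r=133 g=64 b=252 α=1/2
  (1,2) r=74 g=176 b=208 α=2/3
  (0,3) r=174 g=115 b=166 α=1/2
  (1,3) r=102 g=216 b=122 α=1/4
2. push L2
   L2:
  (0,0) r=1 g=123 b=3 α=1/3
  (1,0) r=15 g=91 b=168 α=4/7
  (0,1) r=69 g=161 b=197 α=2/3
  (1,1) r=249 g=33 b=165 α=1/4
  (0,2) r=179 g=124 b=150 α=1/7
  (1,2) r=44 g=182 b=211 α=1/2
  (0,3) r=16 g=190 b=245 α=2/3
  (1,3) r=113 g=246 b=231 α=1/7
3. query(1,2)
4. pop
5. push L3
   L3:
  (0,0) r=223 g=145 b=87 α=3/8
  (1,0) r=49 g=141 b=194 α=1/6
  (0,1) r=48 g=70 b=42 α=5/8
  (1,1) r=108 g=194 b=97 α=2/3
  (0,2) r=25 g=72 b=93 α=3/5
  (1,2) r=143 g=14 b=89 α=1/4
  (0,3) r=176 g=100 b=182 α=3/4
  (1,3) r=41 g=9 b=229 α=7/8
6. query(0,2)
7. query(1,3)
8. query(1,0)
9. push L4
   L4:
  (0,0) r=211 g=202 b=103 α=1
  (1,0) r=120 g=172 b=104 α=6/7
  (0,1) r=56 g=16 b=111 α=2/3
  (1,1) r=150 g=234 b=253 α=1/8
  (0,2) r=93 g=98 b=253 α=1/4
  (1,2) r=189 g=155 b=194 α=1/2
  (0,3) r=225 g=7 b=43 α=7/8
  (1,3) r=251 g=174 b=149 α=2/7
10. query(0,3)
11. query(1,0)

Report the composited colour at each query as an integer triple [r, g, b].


at x=1,y=2 over L1,L2:
+L1 (α=2/3) → [148/3, 352/3, 416/3]
+L2 (α=1/2) → [140/3, 449/3, 1049/6]
→ [47, 150, 175]

query (0,2) [L1,L3] — begin 0,0,0
after L1 α=1/2: [133/2, 32, 126]
after L3 α=3/5: [208/5, 56, 531/5]
= [42, 56, 106]

at x=1,y=3 over L1,L3:
after L1 α=1/4: [51/2, 54, 61/2]
after L3 α=7/8: [625/16, 117/8, 3267/16]
rounded: [39, 15, 204]

at x=1,y=0 over L1,L3:
+L1 (α=3/4) → [87, 339/2, 18]
+L3 (α=1/6) → [242/3, 659/4, 142/3]
= [81, 165, 47]

(0,3) stack=L1,L3,L4; from [0,0,0]:
after L1 α=1/2: [87, 115/2, 83]
after L3 α=3/4: [615/4, 715/8, 629/4]
after L4 α=7/8: [6915/32, 1107/64, 1833/32]
rounded: [216, 17, 57]

query (1,0) [L1,L3,L4] — begin 0,0,0
+L1 (α=3/4) → [87, 339/2, 18]
+L3 (α=1/6) → [242/3, 659/4, 142/3]
+L4 (α=6/7) → [2402/21, 4787/28, 2014/21]
rounded: [114, 171, 96]


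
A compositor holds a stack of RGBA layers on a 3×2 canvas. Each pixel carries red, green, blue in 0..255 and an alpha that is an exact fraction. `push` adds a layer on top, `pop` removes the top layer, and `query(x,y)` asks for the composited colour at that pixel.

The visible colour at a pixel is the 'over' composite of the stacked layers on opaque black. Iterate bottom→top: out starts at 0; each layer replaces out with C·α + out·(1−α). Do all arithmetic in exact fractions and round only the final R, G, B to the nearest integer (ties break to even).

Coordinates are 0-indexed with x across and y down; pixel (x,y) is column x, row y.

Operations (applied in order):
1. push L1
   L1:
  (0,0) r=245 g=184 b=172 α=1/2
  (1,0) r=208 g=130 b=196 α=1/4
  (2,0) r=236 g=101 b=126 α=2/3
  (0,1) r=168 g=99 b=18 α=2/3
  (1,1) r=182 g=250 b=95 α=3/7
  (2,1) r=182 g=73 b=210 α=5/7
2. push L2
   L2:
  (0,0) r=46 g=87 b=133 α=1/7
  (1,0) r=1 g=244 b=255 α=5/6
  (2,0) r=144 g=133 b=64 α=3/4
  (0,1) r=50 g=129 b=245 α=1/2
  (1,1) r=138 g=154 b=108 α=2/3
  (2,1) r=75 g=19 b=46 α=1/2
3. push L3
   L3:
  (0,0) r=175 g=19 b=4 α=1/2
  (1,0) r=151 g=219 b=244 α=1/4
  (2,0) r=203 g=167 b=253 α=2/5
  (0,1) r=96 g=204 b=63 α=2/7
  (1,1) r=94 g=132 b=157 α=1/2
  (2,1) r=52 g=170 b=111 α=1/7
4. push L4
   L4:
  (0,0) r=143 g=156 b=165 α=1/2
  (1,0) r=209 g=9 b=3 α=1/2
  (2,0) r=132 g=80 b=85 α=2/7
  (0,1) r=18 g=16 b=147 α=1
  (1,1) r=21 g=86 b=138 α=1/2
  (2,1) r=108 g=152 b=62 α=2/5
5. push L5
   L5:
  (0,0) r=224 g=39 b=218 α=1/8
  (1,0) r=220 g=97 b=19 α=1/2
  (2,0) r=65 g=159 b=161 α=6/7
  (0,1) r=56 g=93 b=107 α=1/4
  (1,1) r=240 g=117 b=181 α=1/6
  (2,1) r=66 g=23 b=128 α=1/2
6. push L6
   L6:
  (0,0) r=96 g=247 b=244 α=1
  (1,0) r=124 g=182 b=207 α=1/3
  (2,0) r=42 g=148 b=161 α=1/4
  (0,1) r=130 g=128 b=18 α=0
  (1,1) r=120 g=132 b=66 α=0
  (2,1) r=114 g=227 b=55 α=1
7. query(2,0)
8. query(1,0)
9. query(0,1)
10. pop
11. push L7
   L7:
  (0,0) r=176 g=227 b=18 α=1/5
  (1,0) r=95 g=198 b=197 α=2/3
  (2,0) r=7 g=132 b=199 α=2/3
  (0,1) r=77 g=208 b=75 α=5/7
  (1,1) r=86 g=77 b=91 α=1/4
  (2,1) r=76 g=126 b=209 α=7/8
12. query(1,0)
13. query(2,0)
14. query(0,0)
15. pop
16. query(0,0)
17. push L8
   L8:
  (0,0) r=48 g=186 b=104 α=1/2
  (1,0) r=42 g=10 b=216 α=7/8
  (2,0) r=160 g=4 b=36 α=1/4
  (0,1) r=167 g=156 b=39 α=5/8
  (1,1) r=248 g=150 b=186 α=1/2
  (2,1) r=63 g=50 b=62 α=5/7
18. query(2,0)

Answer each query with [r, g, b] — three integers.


(2,0) stack=L1,L2,L3,L4,L5,L6; from [0,0,0]:
+L1 (α=2/3) → [472/3, 202/3, 84]
+L2 (α=3/4) → [442/3, 1399/12, 69]
+L3 (α=2/5) → [848/5, 547/4, 713/5]
+L4 (α=2/7) → [1112/7, 3375/28, 883/7]
+L5 (α=6/7) → [3842/49, 30087/196, 7645/49]
+L6 (α=1/4) → [3396/49, 119269/784, 7706/49]
rounded: [69, 152, 157]

query (1,0) [L1,L2,L3,L4,L5,L6] — begin 0,0,0
after L1 α=1/4: [52, 65/2, 49]
after L2 α=5/6: [19/2, 835/4, 662/3]
after L3 α=1/4: [359/8, 3381/16, 453/2]
after L4 α=1/2: [2031/16, 3525/32, 459/4]
after L5 α=1/2: [5551/32, 6629/64, 535/8]
after L6 α=1/3: [7535/48, 4151/32, 1363/12]
rounded: [157, 130, 114]

query (0,1) [L1,L2,L3,L4,L5,L6] — begin 0,0,0
+L1 (α=2/3) → [112, 66, 12]
+L2 (α=1/2) → [81, 195/2, 257/2]
+L3 (α=2/7) → [597/7, 1791/14, 1537/14]
+L4 (α=1) → [18, 16, 147]
+L5 (α=1/4) → [55/2, 141/4, 137]
+L6 (α=0) → [55/2, 141/4, 137]
rounded: [28, 35, 137]

at x=1,y=0 over L1,L2,L3,L4,L5,L7:
after L1 α=1/4: [52, 65/2, 49]
after L2 α=5/6: [19/2, 835/4, 662/3]
after L3 α=1/4: [359/8, 3381/16, 453/2]
after L4 α=1/2: [2031/16, 3525/32, 459/4]
after L5 α=1/2: [5551/32, 6629/64, 535/8]
after L7 α=2/3: [3877/32, 31973/192, 1229/8]
→ [121, 167, 154]

(2,0) stack=L1,L2,L3,L4,L5,L7; from [0,0,0]:
after L1 α=2/3: [472/3, 202/3, 84]
after L2 α=3/4: [442/3, 1399/12, 69]
after L3 α=2/5: [848/5, 547/4, 713/5]
after L4 α=2/7: [1112/7, 3375/28, 883/7]
after L5 α=6/7: [3842/49, 30087/196, 7645/49]
after L7 α=2/3: [4528/147, 27277/196, 9049/49]
= [31, 139, 185]

at x=0,y=0 over L1,L2,L3,L4,L5,L7:
+L1 (α=1/2) → [245/2, 92, 86]
+L2 (α=1/7) → [781/7, 639/7, 649/7]
+L3 (α=1/2) → [1003/7, 386/7, 677/14]
+L4 (α=1/2) → [1002/7, 739/7, 2987/28]
+L5 (α=1/8) → [613/4, 389/4, 3859/32]
+L7 (α=1/5) → [789/5, 616/5, 4003/40]
→ [158, 123, 100]

query (0,0) [L1,L2,L3,L4,L5] — begin 0,0,0
after L1 α=1/2: [245/2, 92, 86]
after L2 α=1/7: [781/7, 639/7, 649/7]
after L3 α=1/2: [1003/7, 386/7, 677/14]
after L4 α=1/2: [1002/7, 739/7, 2987/28]
after L5 α=1/8: [613/4, 389/4, 3859/32]
= [153, 97, 121]

query (2,0) [L1,L2,L3,L4,L5,L8] — begin 0,0,0
L1 α=2/3: [472/3, 202/3, 84]
L2 α=3/4: [442/3, 1399/12, 69]
L3 α=2/5: [848/5, 547/4, 713/5]
L4 α=2/7: [1112/7, 3375/28, 883/7]
L5 α=6/7: [3842/49, 30087/196, 7645/49]
L8 α=1/4: [9683/98, 91045/784, 24699/196]
→ [99, 116, 126]


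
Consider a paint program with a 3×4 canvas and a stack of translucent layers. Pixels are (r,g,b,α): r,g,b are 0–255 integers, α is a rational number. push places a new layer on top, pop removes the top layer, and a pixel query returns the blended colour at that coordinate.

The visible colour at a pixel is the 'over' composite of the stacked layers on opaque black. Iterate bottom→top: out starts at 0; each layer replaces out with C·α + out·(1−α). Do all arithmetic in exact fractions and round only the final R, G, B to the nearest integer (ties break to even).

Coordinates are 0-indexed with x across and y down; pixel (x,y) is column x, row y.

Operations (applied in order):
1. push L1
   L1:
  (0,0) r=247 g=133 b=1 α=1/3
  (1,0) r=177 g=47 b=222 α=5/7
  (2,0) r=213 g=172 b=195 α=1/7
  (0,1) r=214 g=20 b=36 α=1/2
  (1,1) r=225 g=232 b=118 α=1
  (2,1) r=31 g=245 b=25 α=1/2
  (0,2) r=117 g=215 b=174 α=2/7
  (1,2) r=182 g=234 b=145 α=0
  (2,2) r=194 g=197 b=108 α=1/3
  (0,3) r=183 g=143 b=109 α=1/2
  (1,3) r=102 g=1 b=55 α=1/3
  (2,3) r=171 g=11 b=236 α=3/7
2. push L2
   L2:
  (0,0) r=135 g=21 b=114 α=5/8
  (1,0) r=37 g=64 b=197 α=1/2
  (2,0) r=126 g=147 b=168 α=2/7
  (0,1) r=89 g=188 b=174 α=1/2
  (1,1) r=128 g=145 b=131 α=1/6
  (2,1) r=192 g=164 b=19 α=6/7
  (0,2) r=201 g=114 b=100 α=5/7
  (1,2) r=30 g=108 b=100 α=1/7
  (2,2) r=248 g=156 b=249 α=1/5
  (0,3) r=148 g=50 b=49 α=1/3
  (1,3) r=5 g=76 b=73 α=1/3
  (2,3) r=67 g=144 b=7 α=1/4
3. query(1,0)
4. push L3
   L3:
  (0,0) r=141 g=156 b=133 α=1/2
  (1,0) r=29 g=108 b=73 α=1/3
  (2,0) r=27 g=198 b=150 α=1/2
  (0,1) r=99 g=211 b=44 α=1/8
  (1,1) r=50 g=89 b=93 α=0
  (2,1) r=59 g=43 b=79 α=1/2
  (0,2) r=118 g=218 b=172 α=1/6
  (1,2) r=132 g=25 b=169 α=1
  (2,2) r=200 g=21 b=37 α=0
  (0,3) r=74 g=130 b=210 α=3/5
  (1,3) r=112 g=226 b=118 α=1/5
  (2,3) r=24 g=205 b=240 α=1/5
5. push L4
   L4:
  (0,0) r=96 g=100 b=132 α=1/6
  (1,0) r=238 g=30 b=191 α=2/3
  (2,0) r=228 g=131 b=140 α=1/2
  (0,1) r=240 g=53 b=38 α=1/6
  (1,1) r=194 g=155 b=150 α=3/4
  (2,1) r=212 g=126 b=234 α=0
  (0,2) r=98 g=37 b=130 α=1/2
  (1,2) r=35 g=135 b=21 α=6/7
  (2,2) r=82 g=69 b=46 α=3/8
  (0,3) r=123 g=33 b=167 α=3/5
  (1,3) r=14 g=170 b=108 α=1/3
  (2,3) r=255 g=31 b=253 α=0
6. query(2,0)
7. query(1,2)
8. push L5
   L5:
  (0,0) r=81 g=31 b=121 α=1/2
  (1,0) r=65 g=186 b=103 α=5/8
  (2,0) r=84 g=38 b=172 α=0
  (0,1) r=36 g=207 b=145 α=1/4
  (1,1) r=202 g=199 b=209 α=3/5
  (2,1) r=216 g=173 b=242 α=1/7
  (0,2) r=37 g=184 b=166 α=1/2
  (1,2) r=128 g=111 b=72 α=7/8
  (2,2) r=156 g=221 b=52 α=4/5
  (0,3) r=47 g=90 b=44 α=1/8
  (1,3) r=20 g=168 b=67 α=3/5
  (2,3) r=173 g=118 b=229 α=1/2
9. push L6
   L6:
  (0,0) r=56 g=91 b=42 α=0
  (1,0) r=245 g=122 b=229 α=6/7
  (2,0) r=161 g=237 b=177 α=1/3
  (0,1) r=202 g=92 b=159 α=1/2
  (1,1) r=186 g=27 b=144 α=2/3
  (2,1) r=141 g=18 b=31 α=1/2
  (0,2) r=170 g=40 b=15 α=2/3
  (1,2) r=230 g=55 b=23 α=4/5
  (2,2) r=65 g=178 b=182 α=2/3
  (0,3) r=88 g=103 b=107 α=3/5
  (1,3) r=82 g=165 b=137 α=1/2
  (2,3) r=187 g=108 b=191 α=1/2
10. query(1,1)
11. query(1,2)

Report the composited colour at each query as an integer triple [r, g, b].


query (1,0) [L1,L2] — begin 0,0,0
L1 α=5/7: [885/7, 235/7, 1110/7]
L2 α=1/2: [572/7, 683/14, 2489/14]
rounded: [82, 49, 178]

at x=2,y=0 over L1,L2,L3,L4:
+L1 (α=1/7) → [213/7, 172/7, 195/7]
+L2 (α=2/7) → [2829/49, 2918/49, 3327/49]
+L3 (α=1/2) → [2076/49, 6310/49, 10677/98]
+L4 (α=1/2) → [6624/49, 12729/98, 24397/196]
= [135, 130, 124]

(1,2) stack=L1,L2,L3,L4; from [0,0,0]:
+L1 (α=0) → [0, 0, 0]
+L2 (α=1/7) → [30/7, 108/7, 100/7]
+L3 (α=1) → [132, 25, 169]
+L4 (α=6/7) → [342/7, 835/7, 295/7]
→ [49, 119, 42]

query (1,1) [L1,L2,L3,L4,L5,L6] — begin 0,0,0
after L1 α=1: [225, 232, 118]
after L2 α=1/6: [1253/6, 435/2, 721/6]
after L3 α=0: [1253/6, 435/2, 721/6]
after L4 α=3/4: [4745/24, 1365/8, 3421/24]
after L5 α=3/5: [12017/60, 3753/20, 2189/12]
after L6 α=2/3: [34337/180, 1611/20, 5645/36]
→ [191, 81, 157]

(1,2) stack=L1,L2,L3,L4,L5,L6; from [0,0,0]:
+L1 (α=0) → [0, 0, 0]
+L2 (α=1/7) → [30/7, 108/7, 100/7]
+L3 (α=1) → [132, 25, 169]
+L4 (α=6/7) → [342/7, 835/7, 295/7]
+L5 (α=7/8) → [3307/28, 3137/28, 3823/56]
+L6 (α=4/5) → [29067/140, 9297/140, 1795/56]
= [208, 66, 32]


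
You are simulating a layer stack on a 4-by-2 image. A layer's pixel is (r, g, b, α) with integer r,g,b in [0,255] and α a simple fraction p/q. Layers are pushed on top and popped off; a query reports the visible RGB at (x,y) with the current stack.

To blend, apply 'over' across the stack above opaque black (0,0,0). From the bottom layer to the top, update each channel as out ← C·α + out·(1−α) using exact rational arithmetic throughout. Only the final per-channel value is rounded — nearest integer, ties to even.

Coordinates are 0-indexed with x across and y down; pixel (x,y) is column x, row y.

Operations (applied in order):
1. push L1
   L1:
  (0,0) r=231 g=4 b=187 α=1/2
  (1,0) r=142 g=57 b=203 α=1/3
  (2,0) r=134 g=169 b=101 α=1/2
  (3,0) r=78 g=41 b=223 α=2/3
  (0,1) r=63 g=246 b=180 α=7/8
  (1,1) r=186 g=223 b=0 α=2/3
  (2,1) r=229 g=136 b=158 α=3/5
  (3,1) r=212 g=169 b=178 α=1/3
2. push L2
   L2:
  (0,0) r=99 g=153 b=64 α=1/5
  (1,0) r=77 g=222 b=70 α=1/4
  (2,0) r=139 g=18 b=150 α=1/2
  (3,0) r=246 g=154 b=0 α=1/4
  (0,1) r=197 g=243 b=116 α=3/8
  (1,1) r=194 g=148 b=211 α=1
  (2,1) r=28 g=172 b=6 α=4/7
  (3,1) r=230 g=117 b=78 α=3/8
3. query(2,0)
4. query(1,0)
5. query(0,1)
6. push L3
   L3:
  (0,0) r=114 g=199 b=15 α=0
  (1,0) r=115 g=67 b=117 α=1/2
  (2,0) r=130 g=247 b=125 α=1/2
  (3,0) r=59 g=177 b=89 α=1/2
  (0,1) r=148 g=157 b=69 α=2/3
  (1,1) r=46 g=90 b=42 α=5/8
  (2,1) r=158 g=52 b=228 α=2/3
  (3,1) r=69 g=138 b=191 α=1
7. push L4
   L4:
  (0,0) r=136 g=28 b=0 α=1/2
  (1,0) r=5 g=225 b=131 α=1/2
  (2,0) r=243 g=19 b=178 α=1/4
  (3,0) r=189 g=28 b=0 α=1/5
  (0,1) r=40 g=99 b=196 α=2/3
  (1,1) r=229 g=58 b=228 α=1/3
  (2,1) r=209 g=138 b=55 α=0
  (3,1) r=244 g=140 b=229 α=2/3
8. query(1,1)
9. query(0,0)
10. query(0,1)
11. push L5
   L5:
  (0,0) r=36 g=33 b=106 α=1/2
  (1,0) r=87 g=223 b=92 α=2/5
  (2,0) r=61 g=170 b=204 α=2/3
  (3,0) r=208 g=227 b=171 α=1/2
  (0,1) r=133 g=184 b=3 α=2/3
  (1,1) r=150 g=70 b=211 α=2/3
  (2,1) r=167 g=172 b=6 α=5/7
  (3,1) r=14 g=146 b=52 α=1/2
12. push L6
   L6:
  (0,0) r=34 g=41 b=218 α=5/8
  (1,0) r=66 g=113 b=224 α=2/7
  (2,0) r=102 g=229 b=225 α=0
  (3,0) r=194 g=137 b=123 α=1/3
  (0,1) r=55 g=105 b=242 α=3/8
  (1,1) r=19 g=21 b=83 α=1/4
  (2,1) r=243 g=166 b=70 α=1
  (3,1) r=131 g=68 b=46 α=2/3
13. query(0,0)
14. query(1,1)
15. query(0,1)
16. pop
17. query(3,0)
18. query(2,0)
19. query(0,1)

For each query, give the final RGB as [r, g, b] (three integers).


query (2,0) [L1,L2] — begin 0,0,0
after L1 α=1/2: [67, 169/2, 101/2]
after L2 α=1/2: [103, 205/4, 401/4]
= [103, 51, 100]

query (1,0) [L1,L2] — begin 0,0,0
after L1 α=1/3: [142/3, 19, 203/3]
after L2 α=1/4: [219/4, 279/4, 273/4]
→ [55, 70, 68]

(0,1) stack=L1,L2; from [0,0,0]:
L1 α=7/8: [441/8, 861/4, 315/2]
L2 α=3/8: [6933/64, 7221/32, 2271/16]
= [108, 226, 142]

at x=1,y=1 over L1,L2,L3,L4:
+L1 (α=2/3) → [124, 446/3, 0]
+L2 (α=1) → [194, 148, 211]
+L3 (α=5/8) → [203/2, 447/4, 843/8]
+L4 (α=1/3) → [144, 563/6, 585/4]
= [144, 94, 146]

(0,0) stack=L1,L2,L3,L4; from [0,0,0]:
after L1 α=1/2: [231/2, 2, 187/2]
after L2 α=1/5: [561/5, 161/5, 438/5]
after L3 α=0: [561/5, 161/5, 438/5]
after L4 α=1/2: [1241/10, 301/10, 219/5]
rounded: [124, 30, 44]

query (0,1) [L1,L2,L3,L4] — begin 0,0,0
after L1 α=7/8: [441/8, 861/4, 315/2]
after L2 α=3/8: [6933/64, 7221/32, 2271/16]
after L3 α=2/3: [25877/192, 17269/96, 1493/16]
after L4 α=2/3: [41237/576, 36277/288, 7765/48]
= [72, 126, 162]

query (0,0) [L1,L2,L3,L4,L5,L6] — begin 0,0,0
+L1 (α=1/2) → [231/2, 2, 187/2]
+L2 (α=1/5) → [561/5, 161/5, 438/5]
+L3 (α=0) → [561/5, 161/5, 438/5]
+L4 (α=1/2) → [1241/10, 301/10, 219/5]
+L5 (α=1/2) → [1601/20, 631/20, 749/10]
+L6 (α=5/8) → [8203/160, 5993/160, 13147/80]
rounded: [51, 37, 164]

(1,1) stack=L1,L2,L3,L4,L5,L6; from [0,0,0]:
L1 α=2/3: [124, 446/3, 0]
L2 α=1: [194, 148, 211]
L3 α=5/8: [203/2, 447/4, 843/8]
L4 α=1/3: [144, 563/6, 585/4]
L5 α=2/3: [148, 1403/18, 2273/12]
L6 α=1/4: [463/4, 1529/24, 2605/16]
→ [116, 64, 163]

query (0,1) [L1,L2,L3,L4,L5,L6] — begin 0,0,0
L1 α=7/8: [441/8, 861/4, 315/2]
L2 α=3/8: [6933/64, 7221/32, 2271/16]
L3 α=2/3: [25877/192, 17269/96, 1493/16]
L4 α=2/3: [41237/576, 36277/288, 7765/48]
L5 α=2/3: [194453/1728, 142261/864, 8053/144]
L6 α=3/8: [1257385/13824, 983465/6912, 144809/1152]
rounded: [91, 142, 126]

query (3,0) [L1,L2,L3,L4,L5] — begin 0,0,0
after L1 α=2/3: [52, 82/3, 446/3]
after L2 α=1/4: [201/2, 59, 223/2]
after L3 α=1/2: [319/4, 118, 401/4]
after L4 α=1/5: [508/5, 100, 401/5]
after L5 α=1/2: [774/5, 327/2, 628/5]
= [155, 164, 126]

at x=2,y=0 over L1,L2,L3,L4,L5:
+L1 (α=1/2) → [67, 169/2, 101/2]
+L2 (α=1/2) → [103, 205/4, 401/4]
+L3 (α=1/2) → [233/2, 1193/8, 901/8]
+L4 (α=1/4) → [1185/8, 3731/32, 4127/32]
+L5 (α=2/3) → [2161/24, 14611/96, 17183/96]
→ [90, 152, 179]

(0,1) stack=L1,L2,L3,L4,L5; from [0,0,0]:
L1 α=7/8: [441/8, 861/4, 315/2]
L2 α=3/8: [6933/64, 7221/32, 2271/16]
L3 α=2/3: [25877/192, 17269/96, 1493/16]
L4 α=2/3: [41237/576, 36277/288, 7765/48]
L5 α=2/3: [194453/1728, 142261/864, 8053/144]
= [113, 165, 56]


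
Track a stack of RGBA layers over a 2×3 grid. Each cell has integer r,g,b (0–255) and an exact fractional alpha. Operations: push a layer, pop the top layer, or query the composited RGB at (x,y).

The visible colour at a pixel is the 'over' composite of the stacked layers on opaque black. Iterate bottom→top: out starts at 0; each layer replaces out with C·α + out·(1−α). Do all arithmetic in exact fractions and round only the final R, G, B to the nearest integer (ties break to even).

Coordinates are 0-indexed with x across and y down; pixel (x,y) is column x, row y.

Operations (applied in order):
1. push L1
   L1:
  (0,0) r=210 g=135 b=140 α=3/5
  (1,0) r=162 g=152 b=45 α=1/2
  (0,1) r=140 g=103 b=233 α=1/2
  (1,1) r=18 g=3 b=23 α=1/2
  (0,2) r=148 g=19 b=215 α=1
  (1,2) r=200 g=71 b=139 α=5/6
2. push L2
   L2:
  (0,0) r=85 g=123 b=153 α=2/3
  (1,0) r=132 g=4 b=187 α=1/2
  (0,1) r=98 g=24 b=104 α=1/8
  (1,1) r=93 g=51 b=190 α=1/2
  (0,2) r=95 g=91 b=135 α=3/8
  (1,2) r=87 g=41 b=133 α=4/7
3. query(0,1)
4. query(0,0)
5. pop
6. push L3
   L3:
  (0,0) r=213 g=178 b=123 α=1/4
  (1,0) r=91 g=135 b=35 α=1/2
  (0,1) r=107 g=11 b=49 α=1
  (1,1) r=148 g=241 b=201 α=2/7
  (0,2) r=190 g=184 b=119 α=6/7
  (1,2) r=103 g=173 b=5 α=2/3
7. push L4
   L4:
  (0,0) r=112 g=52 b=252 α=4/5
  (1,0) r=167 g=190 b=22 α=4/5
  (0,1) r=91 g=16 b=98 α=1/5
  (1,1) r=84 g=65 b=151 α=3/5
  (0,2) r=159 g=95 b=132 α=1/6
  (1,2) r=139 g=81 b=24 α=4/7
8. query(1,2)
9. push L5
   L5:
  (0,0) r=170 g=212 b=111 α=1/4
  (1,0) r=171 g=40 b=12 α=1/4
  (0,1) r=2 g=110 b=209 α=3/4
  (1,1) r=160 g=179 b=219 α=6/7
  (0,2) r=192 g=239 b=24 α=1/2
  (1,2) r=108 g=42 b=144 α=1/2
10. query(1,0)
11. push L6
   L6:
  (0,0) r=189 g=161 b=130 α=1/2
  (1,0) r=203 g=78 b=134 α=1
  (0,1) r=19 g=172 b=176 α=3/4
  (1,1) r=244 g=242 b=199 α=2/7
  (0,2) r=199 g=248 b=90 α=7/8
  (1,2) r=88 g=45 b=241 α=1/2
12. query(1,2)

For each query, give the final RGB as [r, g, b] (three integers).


(0,1) stack=L1,L2; from [0,0,0]:
L1 α=1/2: [70, 103/2, 233/2]
L2 α=1/8: [147/2, 769/16, 1839/16]
→ [74, 48, 115]

(0,0) stack=L1,L2; from [0,0,0]:
+L1 (α=3/5) → [126, 81, 84]
+L2 (α=2/3) → [296/3, 109, 130]
→ [99, 109, 130]

at x=1,y=2 over L1,L3,L4:
after L1 α=5/6: [500/3, 355/6, 695/6]
after L3 α=2/3: [1118/9, 2431/18, 755/18]
after L4 α=4/7: [398/3, 625/6, 1331/42]
= [133, 104, 32]

at x=1,y=0 over L1,L3,L4,L5:
L1 α=1/2: [81, 76, 45/2]
L3 α=1/2: [86, 211/2, 115/4]
L4 α=4/5: [754/5, 1731/10, 467/20]
L5 α=1/4: [3117/20, 5593/40, 1641/80]
rounded: [156, 140, 21]

(1,2) stack=L1,L3,L4,L5,L6; from [0,0,0]:
after L1 α=5/6: [500/3, 355/6, 695/6]
after L3 α=2/3: [1118/9, 2431/18, 755/18]
after L4 α=4/7: [398/3, 625/6, 1331/42]
after L5 α=1/2: [361/3, 877/12, 7379/84]
after L6 α=1/2: [625/6, 1417/24, 27623/168]
rounded: [104, 59, 164]


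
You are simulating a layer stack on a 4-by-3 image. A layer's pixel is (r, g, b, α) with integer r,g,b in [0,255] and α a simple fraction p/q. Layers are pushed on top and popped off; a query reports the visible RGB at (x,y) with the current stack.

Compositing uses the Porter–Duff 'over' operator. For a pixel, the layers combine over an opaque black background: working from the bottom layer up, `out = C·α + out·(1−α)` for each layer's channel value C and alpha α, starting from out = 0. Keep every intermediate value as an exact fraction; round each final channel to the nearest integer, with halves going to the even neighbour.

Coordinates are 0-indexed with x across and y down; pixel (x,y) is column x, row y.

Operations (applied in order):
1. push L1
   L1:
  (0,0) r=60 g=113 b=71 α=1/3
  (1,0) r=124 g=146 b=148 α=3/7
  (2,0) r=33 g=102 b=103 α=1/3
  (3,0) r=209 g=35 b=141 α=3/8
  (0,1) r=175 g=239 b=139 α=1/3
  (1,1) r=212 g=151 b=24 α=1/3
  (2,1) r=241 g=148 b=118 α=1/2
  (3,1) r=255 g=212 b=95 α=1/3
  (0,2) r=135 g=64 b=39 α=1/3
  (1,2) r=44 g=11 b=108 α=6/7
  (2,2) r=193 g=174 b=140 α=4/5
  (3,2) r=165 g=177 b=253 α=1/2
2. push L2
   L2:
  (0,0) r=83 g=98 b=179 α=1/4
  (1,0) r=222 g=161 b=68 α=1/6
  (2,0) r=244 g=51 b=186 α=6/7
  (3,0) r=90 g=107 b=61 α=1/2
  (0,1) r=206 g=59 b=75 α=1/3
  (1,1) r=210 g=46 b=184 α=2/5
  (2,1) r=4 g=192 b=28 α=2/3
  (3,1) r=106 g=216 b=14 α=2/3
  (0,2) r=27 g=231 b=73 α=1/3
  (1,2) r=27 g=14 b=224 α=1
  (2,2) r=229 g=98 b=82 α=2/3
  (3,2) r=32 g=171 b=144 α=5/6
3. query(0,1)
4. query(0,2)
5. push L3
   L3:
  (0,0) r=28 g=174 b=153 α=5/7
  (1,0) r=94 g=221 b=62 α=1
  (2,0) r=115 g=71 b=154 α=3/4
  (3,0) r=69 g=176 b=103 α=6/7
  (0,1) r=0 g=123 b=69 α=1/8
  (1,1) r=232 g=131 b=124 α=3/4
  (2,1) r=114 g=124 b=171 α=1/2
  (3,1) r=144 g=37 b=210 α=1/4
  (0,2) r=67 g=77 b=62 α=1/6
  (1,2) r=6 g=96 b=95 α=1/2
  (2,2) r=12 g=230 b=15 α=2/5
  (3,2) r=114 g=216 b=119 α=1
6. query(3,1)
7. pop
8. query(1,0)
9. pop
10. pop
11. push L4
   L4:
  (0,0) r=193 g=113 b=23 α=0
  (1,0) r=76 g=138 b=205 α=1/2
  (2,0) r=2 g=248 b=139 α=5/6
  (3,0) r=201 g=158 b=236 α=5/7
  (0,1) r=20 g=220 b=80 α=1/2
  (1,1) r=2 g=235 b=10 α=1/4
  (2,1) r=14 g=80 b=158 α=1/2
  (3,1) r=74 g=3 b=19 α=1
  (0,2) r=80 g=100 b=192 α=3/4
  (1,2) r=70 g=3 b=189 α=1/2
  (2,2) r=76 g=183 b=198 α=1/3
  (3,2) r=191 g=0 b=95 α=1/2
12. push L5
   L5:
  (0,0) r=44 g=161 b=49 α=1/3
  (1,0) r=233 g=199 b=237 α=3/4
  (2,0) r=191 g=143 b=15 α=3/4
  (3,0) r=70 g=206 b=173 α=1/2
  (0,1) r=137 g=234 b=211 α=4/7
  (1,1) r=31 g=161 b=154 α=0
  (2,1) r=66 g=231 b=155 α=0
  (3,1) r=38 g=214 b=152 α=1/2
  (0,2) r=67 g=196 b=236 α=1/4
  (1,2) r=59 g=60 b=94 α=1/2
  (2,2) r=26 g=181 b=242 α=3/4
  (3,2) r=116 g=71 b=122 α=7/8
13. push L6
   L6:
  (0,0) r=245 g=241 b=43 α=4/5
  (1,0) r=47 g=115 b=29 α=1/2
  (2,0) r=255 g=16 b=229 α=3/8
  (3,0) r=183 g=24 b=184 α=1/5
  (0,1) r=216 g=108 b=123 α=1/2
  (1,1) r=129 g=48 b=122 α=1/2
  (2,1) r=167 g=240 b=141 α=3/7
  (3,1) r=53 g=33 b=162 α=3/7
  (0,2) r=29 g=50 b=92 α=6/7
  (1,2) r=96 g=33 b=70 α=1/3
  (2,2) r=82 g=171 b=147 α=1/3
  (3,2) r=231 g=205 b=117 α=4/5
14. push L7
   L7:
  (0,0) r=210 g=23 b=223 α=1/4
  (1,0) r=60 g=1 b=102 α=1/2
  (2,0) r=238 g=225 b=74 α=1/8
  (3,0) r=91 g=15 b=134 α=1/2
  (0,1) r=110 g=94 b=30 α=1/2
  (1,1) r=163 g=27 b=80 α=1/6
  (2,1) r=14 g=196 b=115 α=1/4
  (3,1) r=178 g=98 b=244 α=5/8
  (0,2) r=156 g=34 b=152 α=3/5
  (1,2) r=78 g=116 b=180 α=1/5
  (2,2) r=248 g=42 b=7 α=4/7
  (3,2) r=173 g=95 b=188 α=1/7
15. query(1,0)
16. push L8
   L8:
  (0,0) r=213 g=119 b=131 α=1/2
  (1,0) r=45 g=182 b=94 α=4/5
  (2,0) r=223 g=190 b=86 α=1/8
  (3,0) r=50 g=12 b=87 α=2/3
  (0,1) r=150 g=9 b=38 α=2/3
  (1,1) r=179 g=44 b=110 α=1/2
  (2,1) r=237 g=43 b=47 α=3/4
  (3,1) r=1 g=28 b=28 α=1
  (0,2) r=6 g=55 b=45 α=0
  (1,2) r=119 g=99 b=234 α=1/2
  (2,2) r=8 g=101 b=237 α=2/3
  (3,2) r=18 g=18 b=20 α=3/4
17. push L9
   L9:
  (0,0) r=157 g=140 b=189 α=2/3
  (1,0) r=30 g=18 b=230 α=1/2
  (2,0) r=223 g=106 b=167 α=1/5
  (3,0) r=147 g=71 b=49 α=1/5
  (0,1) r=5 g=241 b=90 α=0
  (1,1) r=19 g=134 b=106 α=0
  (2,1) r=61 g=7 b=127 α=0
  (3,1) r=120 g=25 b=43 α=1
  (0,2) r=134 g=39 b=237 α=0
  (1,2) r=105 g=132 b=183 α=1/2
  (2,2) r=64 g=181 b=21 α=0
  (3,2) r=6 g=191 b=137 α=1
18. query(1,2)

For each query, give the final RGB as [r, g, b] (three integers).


(0,1) stack=L1,L2; from [0,0,0]:
after L1 α=1/3: [175/3, 239/3, 139/3]
after L2 α=1/3: [968/9, 655/9, 503/9]
= [108, 73, 56]

query (0,2) [L1,L2] — begin 0,0,0
L1 α=1/3: [45, 64/3, 13]
L2 α=1/3: [39, 821/9, 33]
= [39, 91, 33]

at x=3,y=1 over L1,L2,L3:
after L1 α=1/3: [85, 212/3, 95/3]
after L2 α=2/3: [99, 1508/9, 179/9]
after L3 α=1/4: [441/4, 1619/12, 809/12]
rounded: [110, 135, 67]

(1,0) stack=L1,L2; from [0,0,0]:
after L1 α=3/7: [372/7, 438/7, 444/7]
after L2 α=1/6: [569/7, 3317/42, 1348/21]
→ [81, 79, 64]

(1,0) stack=L4,L5,L6,L7; from [0,0,0]:
+L4 (α=1/2) → [38, 69, 205/2]
+L5 (α=3/4) → [737/4, 333/2, 1627/8]
+L6 (α=1/2) → [925/8, 563/4, 1859/16]
+L7 (α=1/2) → [1405/16, 567/8, 3491/32]
→ [88, 71, 109]

query (1,2) [L4,L5,L6,L7,L8,L9] — begin 0,0,0
+L4 (α=1/2) → [35, 3/2, 189/2]
+L5 (α=1/2) → [47, 123/4, 377/4]
+L6 (α=1/3) → [190/3, 63/2, 517/6]
+L7 (α=1/5) → [994/15, 242/5, 1574/15]
+L8 (α=1/2) → [2779/30, 737/10, 2542/15]
+L9 (α=1/2) → [5929/60, 2057/20, 5287/30]
rounded: [99, 103, 176]
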